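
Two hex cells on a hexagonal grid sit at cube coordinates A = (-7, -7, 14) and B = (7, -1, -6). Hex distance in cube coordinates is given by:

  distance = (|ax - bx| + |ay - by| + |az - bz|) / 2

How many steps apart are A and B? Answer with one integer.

|ax - bx| = |-7 - 7| = 14
|ay - by| = |-7 - (-1)| = 6
|az - bz| = |14 - (-6)| = 20
distance = (14 + 6 + 20) / 2 = 40 / 2 = 20

Answer: 20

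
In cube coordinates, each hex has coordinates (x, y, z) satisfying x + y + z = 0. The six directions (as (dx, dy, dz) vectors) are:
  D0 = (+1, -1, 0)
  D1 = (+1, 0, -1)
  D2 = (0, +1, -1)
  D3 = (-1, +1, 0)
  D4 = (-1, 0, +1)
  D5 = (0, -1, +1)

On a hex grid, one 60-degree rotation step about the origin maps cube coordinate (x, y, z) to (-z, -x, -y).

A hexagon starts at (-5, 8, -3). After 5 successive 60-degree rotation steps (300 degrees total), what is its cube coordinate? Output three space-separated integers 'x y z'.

Answer: -8 3 5

Derivation:
Start: (-5, 8, -3)
Step 1: (-5, 8, -3) -> (-(-3), -(-5), -(8)) = (3, 5, -8)
Step 2: (3, 5, -8) -> (-(-8), -(3), -(5)) = (8, -3, -5)
Step 3: (8, -3, -5) -> (-(-5), -(8), -(-3)) = (5, -8, 3)
Step 4: (5, -8, 3) -> (-(3), -(5), -(-8)) = (-3, -5, 8)
Step 5: (-3, -5, 8) -> (-(8), -(-3), -(-5)) = (-8, 3, 5)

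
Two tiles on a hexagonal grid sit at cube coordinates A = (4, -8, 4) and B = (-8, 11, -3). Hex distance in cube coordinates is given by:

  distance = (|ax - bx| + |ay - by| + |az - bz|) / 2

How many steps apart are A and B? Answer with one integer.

Answer: 19

Derivation:
|ax - bx| = |4 - (-8)| = 12
|ay - by| = |-8 - 11| = 19
|az - bz| = |4 - (-3)| = 7
distance = (12 + 19 + 7) / 2 = 38 / 2 = 19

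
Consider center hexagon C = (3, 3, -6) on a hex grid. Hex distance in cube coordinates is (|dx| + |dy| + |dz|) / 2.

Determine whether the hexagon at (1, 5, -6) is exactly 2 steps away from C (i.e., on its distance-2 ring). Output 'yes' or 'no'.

Answer: yes

Derivation:
|px - cx| = |1 - 3| = 2
|py - cy| = |5 - 3| = 2
|pz - cz| = |-6 - (-6)| = 0
distance = (2+2+0)/2 = 4/2 = 2
radius = 2; distance == radius -> yes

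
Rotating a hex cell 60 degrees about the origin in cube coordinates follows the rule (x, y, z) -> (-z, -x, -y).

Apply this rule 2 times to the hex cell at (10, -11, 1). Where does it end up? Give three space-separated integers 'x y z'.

Start: (10, -11, 1)
Step 1: (10, -11, 1) -> (-(1), -(10), -(-11)) = (-1, -10, 11)
Step 2: (-1, -10, 11) -> (-(11), -(-1), -(-10)) = (-11, 1, 10)

Answer: -11 1 10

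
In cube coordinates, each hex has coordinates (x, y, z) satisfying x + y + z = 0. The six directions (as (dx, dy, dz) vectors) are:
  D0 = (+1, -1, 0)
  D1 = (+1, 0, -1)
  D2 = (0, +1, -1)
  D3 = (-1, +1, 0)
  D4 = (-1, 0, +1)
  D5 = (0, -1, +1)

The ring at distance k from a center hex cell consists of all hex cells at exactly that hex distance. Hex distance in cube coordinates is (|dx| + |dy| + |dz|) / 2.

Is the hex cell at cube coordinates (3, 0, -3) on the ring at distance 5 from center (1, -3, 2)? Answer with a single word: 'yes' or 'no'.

|px - cx| = |3 - 1| = 2
|py - cy| = |0 - (-3)| = 3
|pz - cz| = |-3 - 2| = 5
distance = (2+3+5)/2 = 10/2 = 5
radius = 5; distance == radius -> yes

Answer: yes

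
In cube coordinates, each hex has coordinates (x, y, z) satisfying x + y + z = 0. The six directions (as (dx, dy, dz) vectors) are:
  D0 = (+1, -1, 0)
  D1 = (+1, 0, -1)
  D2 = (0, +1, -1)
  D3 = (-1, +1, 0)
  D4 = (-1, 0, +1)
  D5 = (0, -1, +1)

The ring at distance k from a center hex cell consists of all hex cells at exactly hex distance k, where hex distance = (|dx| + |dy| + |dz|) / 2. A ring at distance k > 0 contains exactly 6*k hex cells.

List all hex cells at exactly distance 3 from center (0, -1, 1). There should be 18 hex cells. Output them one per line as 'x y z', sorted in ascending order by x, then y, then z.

Walk ring at distance 3 from (0, -1, 1):
Start at center + D4*3 = (-3, -1, 4)
  hex 0: (-3, -1, 4)
  hex 1: (-2, -2, 4)
  hex 2: (-1, -3, 4)
  hex 3: (0, -4, 4)
  hex 4: (1, -4, 3)
  hex 5: (2, -4, 2)
  hex 6: (3, -4, 1)
  hex 7: (3, -3, 0)
  hex 8: (3, -2, -1)
  hex 9: (3, -1, -2)
  hex 10: (2, 0, -2)
  hex 11: (1, 1, -2)
  hex 12: (0, 2, -2)
  hex 13: (-1, 2, -1)
  hex 14: (-2, 2, 0)
  hex 15: (-3, 2, 1)
  hex 16: (-3, 1, 2)
  hex 17: (-3, 0, 3)
Sorted: 18 hexes.

Answer: -3 -1 4
-3 0 3
-3 1 2
-3 2 1
-2 -2 4
-2 2 0
-1 -3 4
-1 2 -1
0 -4 4
0 2 -2
1 -4 3
1 1 -2
2 -4 2
2 0 -2
3 -4 1
3 -3 0
3 -2 -1
3 -1 -2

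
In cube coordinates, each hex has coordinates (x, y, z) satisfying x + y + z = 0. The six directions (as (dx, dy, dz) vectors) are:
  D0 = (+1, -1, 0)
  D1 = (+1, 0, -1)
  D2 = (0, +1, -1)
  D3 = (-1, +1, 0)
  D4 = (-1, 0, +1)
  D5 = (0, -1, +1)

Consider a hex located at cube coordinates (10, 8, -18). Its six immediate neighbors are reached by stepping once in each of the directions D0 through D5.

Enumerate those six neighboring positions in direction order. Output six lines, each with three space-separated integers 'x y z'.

Center: (10, 8, -18). Add each direction:
  D0: (10, 8, -18) + (1, -1, 0) = (11, 7, -18)
  D1: (10, 8, -18) + (1, 0, -1) = (11, 8, -19)
  D2: (10, 8, -18) + (0, 1, -1) = (10, 9, -19)
  D3: (10, 8, -18) + (-1, 1, 0) = (9, 9, -18)
  D4: (10, 8, -18) + (-1, 0, 1) = (9, 8, -17)
  D5: (10, 8, -18) + (0, -1, 1) = (10, 7, -17)

Answer: 11 7 -18
11 8 -19
10 9 -19
9 9 -18
9 8 -17
10 7 -17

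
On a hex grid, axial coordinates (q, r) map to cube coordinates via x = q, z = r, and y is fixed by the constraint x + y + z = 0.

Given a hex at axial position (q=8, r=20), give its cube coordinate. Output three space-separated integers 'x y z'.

Answer: 8 -28 20

Derivation:
x = q = 8
z = r = 20
y = -x - z = -(8) - (20) = -28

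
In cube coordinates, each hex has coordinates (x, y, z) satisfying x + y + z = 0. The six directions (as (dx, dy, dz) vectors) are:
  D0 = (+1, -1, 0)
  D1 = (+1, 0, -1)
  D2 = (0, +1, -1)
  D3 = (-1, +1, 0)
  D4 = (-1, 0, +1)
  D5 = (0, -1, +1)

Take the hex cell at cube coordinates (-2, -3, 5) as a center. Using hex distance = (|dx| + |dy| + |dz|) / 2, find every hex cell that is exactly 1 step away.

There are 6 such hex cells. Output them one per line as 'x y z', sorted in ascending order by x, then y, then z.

Walk ring at distance 1 from (-2, -3, 5):
Start at center + D4*1 = (-3, -3, 6)
  hex 0: (-3, -3, 6)
  hex 1: (-2, -4, 6)
  hex 2: (-1, -4, 5)
  hex 3: (-1, -3, 4)
  hex 4: (-2, -2, 4)
  hex 5: (-3, -2, 5)
Sorted: 6 hexes.

Answer: -3 -3 6
-3 -2 5
-2 -4 6
-2 -2 4
-1 -4 5
-1 -3 4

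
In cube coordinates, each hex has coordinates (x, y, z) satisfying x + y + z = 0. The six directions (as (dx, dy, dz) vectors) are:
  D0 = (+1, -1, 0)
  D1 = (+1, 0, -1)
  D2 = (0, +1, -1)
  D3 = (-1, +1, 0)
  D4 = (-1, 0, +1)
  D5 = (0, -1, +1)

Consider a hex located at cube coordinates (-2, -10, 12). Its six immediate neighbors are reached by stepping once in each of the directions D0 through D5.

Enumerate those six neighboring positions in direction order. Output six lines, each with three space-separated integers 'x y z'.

Center: (-2, -10, 12). Add each direction:
  D0: (-2, -10, 12) + (1, -1, 0) = (-1, -11, 12)
  D1: (-2, -10, 12) + (1, 0, -1) = (-1, -10, 11)
  D2: (-2, -10, 12) + (0, 1, -1) = (-2, -9, 11)
  D3: (-2, -10, 12) + (-1, 1, 0) = (-3, -9, 12)
  D4: (-2, -10, 12) + (-1, 0, 1) = (-3, -10, 13)
  D5: (-2, -10, 12) + (0, -1, 1) = (-2, -11, 13)

Answer: -1 -11 12
-1 -10 11
-2 -9 11
-3 -9 12
-3 -10 13
-2 -11 13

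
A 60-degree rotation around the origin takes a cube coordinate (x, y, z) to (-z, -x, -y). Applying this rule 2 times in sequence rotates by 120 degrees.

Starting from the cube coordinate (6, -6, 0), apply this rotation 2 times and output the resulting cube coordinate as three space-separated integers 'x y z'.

Start: (6, -6, 0)
Step 1: (6, -6, 0) -> (-(0), -(6), -(-6)) = (0, -6, 6)
Step 2: (0, -6, 6) -> (-(6), -(0), -(-6)) = (-6, 0, 6)

Answer: -6 0 6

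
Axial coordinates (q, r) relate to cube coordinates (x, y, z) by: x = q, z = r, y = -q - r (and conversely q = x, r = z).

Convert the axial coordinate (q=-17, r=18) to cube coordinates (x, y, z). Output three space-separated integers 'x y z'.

Answer: -17 -1 18

Derivation:
x = q = -17
z = r = 18
y = -x - z = -(-17) - (18) = -1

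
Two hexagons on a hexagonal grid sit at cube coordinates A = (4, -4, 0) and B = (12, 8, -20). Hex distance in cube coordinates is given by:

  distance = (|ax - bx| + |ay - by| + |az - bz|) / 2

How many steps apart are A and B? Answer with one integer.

|ax - bx| = |4 - 12| = 8
|ay - by| = |-4 - 8| = 12
|az - bz| = |0 - (-20)| = 20
distance = (8 + 12 + 20) / 2 = 40 / 2 = 20

Answer: 20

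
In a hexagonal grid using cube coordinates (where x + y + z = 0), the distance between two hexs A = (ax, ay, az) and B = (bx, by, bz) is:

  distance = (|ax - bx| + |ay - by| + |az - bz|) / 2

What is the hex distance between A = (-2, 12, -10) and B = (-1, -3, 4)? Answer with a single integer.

Answer: 15

Derivation:
|ax - bx| = |-2 - (-1)| = 1
|ay - by| = |12 - (-3)| = 15
|az - bz| = |-10 - 4| = 14
distance = (1 + 15 + 14) / 2 = 30 / 2 = 15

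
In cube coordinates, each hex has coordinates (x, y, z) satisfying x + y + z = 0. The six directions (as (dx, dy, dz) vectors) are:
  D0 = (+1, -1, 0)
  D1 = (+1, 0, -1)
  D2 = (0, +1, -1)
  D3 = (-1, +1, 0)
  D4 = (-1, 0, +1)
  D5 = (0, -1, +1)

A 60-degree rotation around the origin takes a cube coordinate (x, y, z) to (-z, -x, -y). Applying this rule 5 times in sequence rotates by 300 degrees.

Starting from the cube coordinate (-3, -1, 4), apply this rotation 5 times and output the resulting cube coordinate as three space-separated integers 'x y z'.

Answer: 1 -4 3

Derivation:
Start: (-3, -1, 4)
Step 1: (-3, -1, 4) -> (-(4), -(-3), -(-1)) = (-4, 3, 1)
Step 2: (-4, 3, 1) -> (-(1), -(-4), -(3)) = (-1, 4, -3)
Step 3: (-1, 4, -3) -> (-(-3), -(-1), -(4)) = (3, 1, -4)
Step 4: (3, 1, -4) -> (-(-4), -(3), -(1)) = (4, -3, -1)
Step 5: (4, -3, -1) -> (-(-1), -(4), -(-3)) = (1, -4, 3)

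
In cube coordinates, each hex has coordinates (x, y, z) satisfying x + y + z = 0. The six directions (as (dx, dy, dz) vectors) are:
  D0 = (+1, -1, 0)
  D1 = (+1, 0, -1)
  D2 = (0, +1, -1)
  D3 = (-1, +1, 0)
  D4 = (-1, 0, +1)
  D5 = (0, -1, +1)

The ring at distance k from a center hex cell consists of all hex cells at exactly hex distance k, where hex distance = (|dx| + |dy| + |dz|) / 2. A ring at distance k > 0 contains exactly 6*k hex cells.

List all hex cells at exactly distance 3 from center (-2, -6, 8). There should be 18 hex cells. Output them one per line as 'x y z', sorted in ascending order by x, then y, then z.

Walk ring at distance 3 from (-2, -6, 8):
Start at center + D4*3 = (-5, -6, 11)
  hex 0: (-5, -6, 11)
  hex 1: (-4, -7, 11)
  hex 2: (-3, -8, 11)
  hex 3: (-2, -9, 11)
  hex 4: (-1, -9, 10)
  hex 5: (0, -9, 9)
  hex 6: (1, -9, 8)
  hex 7: (1, -8, 7)
  hex 8: (1, -7, 6)
  hex 9: (1, -6, 5)
  hex 10: (0, -5, 5)
  hex 11: (-1, -4, 5)
  hex 12: (-2, -3, 5)
  hex 13: (-3, -3, 6)
  hex 14: (-4, -3, 7)
  hex 15: (-5, -3, 8)
  hex 16: (-5, -4, 9)
  hex 17: (-5, -5, 10)
Sorted: 18 hexes.

Answer: -5 -6 11
-5 -5 10
-5 -4 9
-5 -3 8
-4 -7 11
-4 -3 7
-3 -8 11
-3 -3 6
-2 -9 11
-2 -3 5
-1 -9 10
-1 -4 5
0 -9 9
0 -5 5
1 -9 8
1 -8 7
1 -7 6
1 -6 5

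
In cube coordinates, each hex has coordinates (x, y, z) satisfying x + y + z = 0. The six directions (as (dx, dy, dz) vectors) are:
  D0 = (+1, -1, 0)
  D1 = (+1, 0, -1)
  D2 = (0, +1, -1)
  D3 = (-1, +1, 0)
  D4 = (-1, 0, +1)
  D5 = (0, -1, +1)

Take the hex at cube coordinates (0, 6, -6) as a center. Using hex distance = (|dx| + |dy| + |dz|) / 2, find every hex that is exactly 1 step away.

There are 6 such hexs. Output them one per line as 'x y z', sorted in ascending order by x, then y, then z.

Walk ring at distance 1 from (0, 6, -6):
Start at center + D4*1 = (-1, 6, -5)
  hex 0: (-1, 6, -5)
  hex 1: (0, 5, -5)
  hex 2: (1, 5, -6)
  hex 3: (1, 6, -7)
  hex 4: (0, 7, -7)
  hex 5: (-1, 7, -6)
Sorted: 6 hexes.

Answer: -1 6 -5
-1 7 -6
0 5 -5
0 7 -7
1 5 -6
1 6 -7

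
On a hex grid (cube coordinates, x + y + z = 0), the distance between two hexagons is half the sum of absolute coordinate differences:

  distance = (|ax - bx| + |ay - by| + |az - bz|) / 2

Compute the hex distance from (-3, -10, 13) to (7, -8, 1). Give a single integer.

|ax - bx| = |-3 - 7| = 10
|ay - by| = |-10 - (-8)| = 2
|az - bz| = |13 - 1| = 12
distance = (10 + 2 + 12) / 2 = 24 / 2 = 12

Answer: 12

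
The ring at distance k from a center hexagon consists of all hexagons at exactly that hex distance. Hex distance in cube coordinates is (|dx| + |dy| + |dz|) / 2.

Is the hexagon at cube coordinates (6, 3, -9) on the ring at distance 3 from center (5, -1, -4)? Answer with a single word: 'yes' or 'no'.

Answer: no

Derivation:
|px - cx| = |6 - 5| = 1
|py - cy| = |3 - (-1)| = 4
|pz - cz| = |-9 - (-4)| = 5
distance = (1+4+5)/2 = 10/2 = 5
radius = 3; distance != radius -> no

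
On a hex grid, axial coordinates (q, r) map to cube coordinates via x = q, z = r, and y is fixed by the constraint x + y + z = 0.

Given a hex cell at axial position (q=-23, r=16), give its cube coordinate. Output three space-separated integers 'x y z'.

x = q = -23
z = r = 16
y = -x - z = -(-23) - (16) = 7

Answer: -23 7 16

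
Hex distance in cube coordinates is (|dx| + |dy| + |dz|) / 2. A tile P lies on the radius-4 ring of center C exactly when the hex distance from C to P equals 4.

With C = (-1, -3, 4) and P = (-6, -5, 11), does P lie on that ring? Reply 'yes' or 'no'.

|px - cx| = |-6 - (-1)| = 5
|py - cy| = |-5 - (-3)| = 2
|pz - cz| = |11 - 4| = 7
distance = (5+2+7)/2 = 14/2 = 7
radius = 4; distance != radius -> no

Answer: no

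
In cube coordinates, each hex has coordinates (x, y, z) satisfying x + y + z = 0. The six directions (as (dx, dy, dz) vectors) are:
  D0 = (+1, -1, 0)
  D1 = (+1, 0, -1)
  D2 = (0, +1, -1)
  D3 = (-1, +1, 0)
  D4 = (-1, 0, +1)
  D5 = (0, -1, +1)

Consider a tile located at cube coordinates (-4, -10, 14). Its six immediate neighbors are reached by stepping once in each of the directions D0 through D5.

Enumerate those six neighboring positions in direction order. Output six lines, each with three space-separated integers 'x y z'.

Center: (-4, -10, 14). Add each direction:
  D0: (-4, -10, 14) + (1, -1, 0) = (-3, -11, 14)
  D1: (-4, -10, 14) + (1, 0, -1) = (-3, -10, 13)
  D2: (-4, -10, 14) + (0, 1, -1) = (-4, -9, 13)
  D3: (-4, -10, 14) + (-1, 1, 0) = (-5, -9, 14)
  D4: (-4, -10, 14) + (-1, 0, 1) = (-5, -10, 15)
  D5: (-4, -10, 14) + (0, -1, 1) = (-4, -11, 15)

Answer: -3 -11 14
-3 -10 13
-4 -9 13
-5 -9 14
-5 -10 15
-4 -11 15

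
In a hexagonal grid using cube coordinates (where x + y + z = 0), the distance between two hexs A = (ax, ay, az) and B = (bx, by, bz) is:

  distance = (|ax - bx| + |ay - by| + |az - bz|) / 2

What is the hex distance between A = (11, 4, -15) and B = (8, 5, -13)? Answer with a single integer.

Answer: 3

Derivation:
|ax - bx| = |11 - 8| = 3
|ay - by| = |4 - 5| = 1
|az - bz| = |-15 - (-13)| = 2
distance = (3 + 1 + 2) / 2 = 6 / 2 = 3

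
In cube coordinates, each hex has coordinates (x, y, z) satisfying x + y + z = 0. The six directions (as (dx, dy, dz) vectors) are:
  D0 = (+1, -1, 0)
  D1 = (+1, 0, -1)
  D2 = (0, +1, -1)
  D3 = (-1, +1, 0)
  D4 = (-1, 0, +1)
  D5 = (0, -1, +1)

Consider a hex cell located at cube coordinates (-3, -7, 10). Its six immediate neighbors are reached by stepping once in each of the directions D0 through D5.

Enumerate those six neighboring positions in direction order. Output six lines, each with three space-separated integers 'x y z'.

Answer: -2 -8 10
-2 -7 9
-3 -6 9
-4 -6 10
-4 -7 11
-3 -8 11

Derivation:
Center: (-3, -7, 10). Add each direction:
  D0: (-3, -7, 10) + (1, -1, 0) = (-2, -8, 10)
  D1: (-3, -7, 10) + (1, 0, -1) = (-2, -7, 9)
  D2: (-3, -7, 10) + (0, 1, -1) = (-3, -6, 9)
  D3: (-3, -7, 10) + (-1, 1, 0) = (-4, -6, 10)
  D4: (-3, -7, 10) + (-1, 0, 1) = (-4, -7, 11)
  D5: (-3, -7, 10) + (0, -1, 1) = (-3, -8, 11)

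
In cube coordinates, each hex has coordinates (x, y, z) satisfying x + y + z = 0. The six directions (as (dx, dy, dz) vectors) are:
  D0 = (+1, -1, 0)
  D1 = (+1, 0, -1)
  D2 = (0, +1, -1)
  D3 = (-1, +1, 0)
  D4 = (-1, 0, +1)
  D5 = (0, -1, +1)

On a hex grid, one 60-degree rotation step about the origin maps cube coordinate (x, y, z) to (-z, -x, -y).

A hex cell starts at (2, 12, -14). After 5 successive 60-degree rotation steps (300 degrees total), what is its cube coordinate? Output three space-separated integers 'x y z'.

Start: (2, 12, -14)
Step 1: (2, 12, -14) -> (-(-14), -(2), -(12)) = (14, -2, -12)
Step 2: (14, -2, -12) -> (-(-12), -(14), -(-2)) = (12, -14, 2)
Step 3: (12, -14, 2) -> (-(2), -(12), -(-14)) = (-2, -12, 14)
Step 4: (-2, -12, 14) -> (-(14), -(-2), -(-12)) = (-14, 2, 12)
Step 5: (-14, 2, 12) -> (-(12), -(-14), -(2)) = (-12, 14, -2)

Answer: -12 14 -2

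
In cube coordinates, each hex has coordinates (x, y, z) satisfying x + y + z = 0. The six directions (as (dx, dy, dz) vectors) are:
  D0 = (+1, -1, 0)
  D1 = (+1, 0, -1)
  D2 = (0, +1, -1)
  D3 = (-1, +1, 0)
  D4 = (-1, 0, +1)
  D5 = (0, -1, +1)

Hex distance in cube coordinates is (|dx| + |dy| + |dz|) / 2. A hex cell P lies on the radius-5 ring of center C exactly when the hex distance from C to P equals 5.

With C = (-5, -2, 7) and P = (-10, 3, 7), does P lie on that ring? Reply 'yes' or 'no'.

|px - cx| = |-10 - (-5)| = 5
|py - cy| = |3 - (-2)| = 5
|pz - cz| = |7 - 7| = 0
distance = (5+5+0)/2 = 10/2 = 5
radius = 5; distance == radius -> yes

Answer: yes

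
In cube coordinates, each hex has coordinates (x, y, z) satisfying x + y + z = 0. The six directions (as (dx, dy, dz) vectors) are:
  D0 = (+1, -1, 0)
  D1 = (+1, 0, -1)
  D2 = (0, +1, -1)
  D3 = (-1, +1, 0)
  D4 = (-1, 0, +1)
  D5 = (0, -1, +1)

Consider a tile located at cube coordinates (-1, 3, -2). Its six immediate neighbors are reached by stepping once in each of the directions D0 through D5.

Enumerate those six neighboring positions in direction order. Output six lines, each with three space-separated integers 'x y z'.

Answer: 0 2 -2
0 3 -3
-1 4 -3
-2 4 -2
-2 3 -1
-1 2 -1

Derivation:
Center: (-1, 3, -2). Add each direction:
  D0: (-1, 3, -2) + (1, -1, 0) = (0, 2, -2)
  D1: (-1, 3, -2) + (1, 0, -1) = (0, 3, -3)
  D2: (-1, 3, -2) + (0, 1, -1) = (-1, 4, -3)
  D3: (-1, 3, -2) + (-1, 1, 0) = (-2, 4, -2)
  D4: (-1, 3, -2) + (-1, 0, 1) = (-2, 3, -1)
  D5: (-1, 3, -2) + (0, -1, 1) = (-1, 2, -1)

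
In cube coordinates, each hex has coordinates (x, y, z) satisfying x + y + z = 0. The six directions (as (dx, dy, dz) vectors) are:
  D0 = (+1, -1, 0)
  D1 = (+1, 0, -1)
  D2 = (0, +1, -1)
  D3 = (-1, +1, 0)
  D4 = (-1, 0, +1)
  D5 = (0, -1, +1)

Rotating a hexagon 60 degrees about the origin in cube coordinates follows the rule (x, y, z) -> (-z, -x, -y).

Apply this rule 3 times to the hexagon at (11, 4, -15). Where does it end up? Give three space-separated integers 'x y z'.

Start: (11, 4, -15)
Step 1: (11, 4, -15) -> (-(-15), -(11), -(4)) = (15, -11, -4)
Step 2: (15, -11, -4) -> (-(-4), -(15), -(-11)) = (4, -15, 11)
Step 3: (4, -15, 11) -> (-(11), -(4), -(-15)) = (-11, -4, 15)

Answer: -11 -4 15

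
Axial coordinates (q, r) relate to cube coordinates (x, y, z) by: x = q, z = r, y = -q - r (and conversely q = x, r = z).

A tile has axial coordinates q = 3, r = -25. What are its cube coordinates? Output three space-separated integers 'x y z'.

Answer: 3 22 -25

Derivation:
x = q = 3
z = r = -25
y = -x - z = -(3) - (-25) = 22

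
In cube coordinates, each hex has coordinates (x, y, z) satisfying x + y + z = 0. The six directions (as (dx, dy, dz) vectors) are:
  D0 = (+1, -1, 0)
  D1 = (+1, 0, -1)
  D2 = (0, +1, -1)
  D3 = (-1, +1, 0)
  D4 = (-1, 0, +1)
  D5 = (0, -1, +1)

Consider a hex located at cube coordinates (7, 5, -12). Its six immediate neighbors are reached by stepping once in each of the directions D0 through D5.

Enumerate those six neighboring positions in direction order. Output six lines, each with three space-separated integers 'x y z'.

Center: (7, 5, -12). Add each direction:
  D0: (7, 5, -12) + (1, -1, 0) = (8, 4, -12)
  D1: (7, 5, -12) + (1, 0, -1) = (8, 5, -13)
  D2: (7, 5, -12) + (0, 1, -1) = (7, 6, -13)
  D3: (7, 5, -12) + (-1, 1, 0) = (6, 6, -12)
  D4: (7, 5, -12) + (-1, 0, 1) = (6, 5, -11)
  D5: (7, 5, -12) + (0, -1, 1) = (7, 4, -11)

Answer: 8 4 -12
8 5 -13
7 6 -13
6 6 -12
6 5 -11
7 4 -11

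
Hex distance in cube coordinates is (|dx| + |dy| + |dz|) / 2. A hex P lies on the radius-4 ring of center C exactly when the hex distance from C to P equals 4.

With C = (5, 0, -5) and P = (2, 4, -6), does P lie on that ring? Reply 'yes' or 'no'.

Answer: yes

Derivation:
|px - cx| = |2 - 5| = 3
|py - cy| = |4 - 0| = 4
|pz - cz| = |-6 - (-5)| = 1
distance = (3+4+1)/2 = 8/2 = 4
radius = 4; distance == radius -> yes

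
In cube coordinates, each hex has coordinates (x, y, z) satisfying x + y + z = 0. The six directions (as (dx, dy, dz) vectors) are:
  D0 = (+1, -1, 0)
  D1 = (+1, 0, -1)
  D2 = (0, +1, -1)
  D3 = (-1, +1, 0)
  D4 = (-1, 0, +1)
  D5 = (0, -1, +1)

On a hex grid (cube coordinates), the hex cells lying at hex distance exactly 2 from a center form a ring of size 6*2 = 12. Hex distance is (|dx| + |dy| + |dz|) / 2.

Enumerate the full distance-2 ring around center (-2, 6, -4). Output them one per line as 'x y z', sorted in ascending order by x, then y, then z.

Walk ring at distance 2 from (-2, 6, -4):
Start at center + D4*2 = (-4, 6, -2)
  hex 0: (-4, 6, -2)
  hex 1: (-3, 5, -2)
  hex 2: (-2, 4, -2)
  hex 3: (-1, 4, -3)
  hex 4: (0, 4, -4)
  hex 5: (0, 5, -5)
  hex 6: (0, 6, -6)
  hex 7: (-1, 7, -6)
  hex 8: (-2, 8, -6)
  hex 9: (-3, 8, -5)
  hex 10: (-4, 8, -4)
  hex 11: (-4, 7, -3)
Sorted: 12 hexes.

Answer: -4 6 -2
-4 7 -3
-4 8 -4
-3 5 -2
-3 8 -5
-2 4 -2
-2 8 -6
-1 4 -3
-1 7 -6
0 4 -4
0 5 -5
0 6 -6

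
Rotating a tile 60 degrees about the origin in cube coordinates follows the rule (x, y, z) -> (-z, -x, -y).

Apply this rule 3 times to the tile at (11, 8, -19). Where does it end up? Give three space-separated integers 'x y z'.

Start: (11, 8, -19)
Step 1: (11, 8, -19) -> (-(-19), -(11), -(8)) = (19, -11, -8)
Step 2: (19, -11, -8) -> (-(-8), -(19), -(-11)) = (8, -19, 11)
Step 3: (8, -19, 11) -> (-(11), -(8), -(-19)) = (-11, -8, 19)

Answer: -11 -8 19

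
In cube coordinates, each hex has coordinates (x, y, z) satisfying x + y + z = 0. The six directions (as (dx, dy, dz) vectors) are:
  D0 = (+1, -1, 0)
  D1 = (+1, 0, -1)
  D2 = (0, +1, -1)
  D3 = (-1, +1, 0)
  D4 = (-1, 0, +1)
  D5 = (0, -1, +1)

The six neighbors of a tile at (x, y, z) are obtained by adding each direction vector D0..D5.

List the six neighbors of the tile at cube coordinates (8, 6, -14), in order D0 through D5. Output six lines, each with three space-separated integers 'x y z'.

Center: (8, 6, -14). Add each direction:
  D0: (8, 6, -14) + (1, -1, 0) = (9, 5, -14)
  D1: (8, 6, -14) + (1, 0, -1) = (9, 6, -15)
  D2: (8, 6, -14) + (0, 1, -1) = (8, 7, -15)
  D3: (8, 6, -14) + (-1, 1, 0) = (7, 7, -14)
  D4: (8, 6, -14) + (-1, 0, 1) = (7, 6, -13)
  D5: (8, 6, -14) + (0, -1, 1) = (8, 5, -13)

Answer: 9 5 -14
9 6 -15
8 7 -15
7 7 -14
7 6 -13
8 5 -13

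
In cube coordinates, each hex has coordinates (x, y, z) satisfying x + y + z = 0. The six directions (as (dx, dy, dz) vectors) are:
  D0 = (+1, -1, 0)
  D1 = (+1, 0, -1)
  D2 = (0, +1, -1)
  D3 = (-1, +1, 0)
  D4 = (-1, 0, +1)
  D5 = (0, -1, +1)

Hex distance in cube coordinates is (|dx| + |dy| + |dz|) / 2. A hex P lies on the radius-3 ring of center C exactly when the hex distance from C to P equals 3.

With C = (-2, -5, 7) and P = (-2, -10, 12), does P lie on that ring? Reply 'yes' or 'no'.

Answer: no

Derivation:
|px - cx| = |-2 - (-2)| = 0
|py - cy| = |-10 - (-5)| = 5
|pz - cz| = |12 - 7| = 5
distance = (0+5+5)/2 = 10/2 = 5
radius = 3; distance != radius -> no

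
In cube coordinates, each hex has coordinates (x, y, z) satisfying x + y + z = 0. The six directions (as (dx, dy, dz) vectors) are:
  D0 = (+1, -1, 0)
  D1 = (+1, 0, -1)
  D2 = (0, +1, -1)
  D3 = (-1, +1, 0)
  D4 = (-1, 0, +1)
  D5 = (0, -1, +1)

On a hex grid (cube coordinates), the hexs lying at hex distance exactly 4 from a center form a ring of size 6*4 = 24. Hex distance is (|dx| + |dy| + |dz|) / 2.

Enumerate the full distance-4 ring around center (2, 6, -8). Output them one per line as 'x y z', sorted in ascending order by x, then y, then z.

Answer: -2 6 -4
-2 7 -5
-2 8 -6
-2 9 -7
-2 10 -8
-1 5 -4
-1 10 -9
0 4 -4
0 10 -10
1 3 -4
1 10 -11
2 2 -4
2 10 -12
3 2 -5
3 9 -12
4 2 -6
4 8 -12
5 2 -7
5 7 -12
6 2 -8
6 3 -9
6 4 -10
6 5 -11
6 6 -12

Derivation:
Walk ring at distance 4 from (2, 6, -8):
Start at center + D4*4 = (-2, 6, -4)
  hex 0: (-2, 6, -4)
  hex 1: (-1, 5, -4)
  hex 2: (0, 4, -4)
  hex 3: (1, 3, -4)
  hex 4: (2, 2, -4)
  hex 5: (3, 2, -5)
  hex 6: (4, 2, -6)
  hex 7: (5, 2, -7)
  hex 8: (6, 2, -8)
  hex 9: (6, 3, -9)
  hex 10: (6, 4, -10)
  hex 11: (6, 5, -11)
  hex 12: (6, 6, -12)
  hex 13: (5, 7, -12)
  hex 14: (4, 8, -12)
  hex 15: (3, 9, -12)
  hex 16: (2, 10, -12)
  hex 17: (1, 10, -11)
  hex 18: (0, 10, -10)
  hex 19: (-1, 10, -9)
  hex 20: (-2, 10, -8)
  hex 21: (-2, 9, -7)
  hex 22: (-2, 8, -6)
  hex 23: (-2, 7, -5)
Sorted: 24 hexes.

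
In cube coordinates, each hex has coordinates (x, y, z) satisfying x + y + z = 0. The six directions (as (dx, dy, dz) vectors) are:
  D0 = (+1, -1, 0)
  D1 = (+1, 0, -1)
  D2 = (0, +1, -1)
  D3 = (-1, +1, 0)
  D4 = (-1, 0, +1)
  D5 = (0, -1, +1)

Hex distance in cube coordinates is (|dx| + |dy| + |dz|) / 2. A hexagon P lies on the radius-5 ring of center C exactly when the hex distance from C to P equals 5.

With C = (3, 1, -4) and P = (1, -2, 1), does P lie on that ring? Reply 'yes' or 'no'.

|px - cx| = |1 - 3| = 2
|py - cy| = |-2 - 1| = 3
|pz - cz| = |1 - (-4)| = 5
distance = (2+3+5)/2 = 10/2 = 5
radius = 5; distance == radius -> yes

Answer: yes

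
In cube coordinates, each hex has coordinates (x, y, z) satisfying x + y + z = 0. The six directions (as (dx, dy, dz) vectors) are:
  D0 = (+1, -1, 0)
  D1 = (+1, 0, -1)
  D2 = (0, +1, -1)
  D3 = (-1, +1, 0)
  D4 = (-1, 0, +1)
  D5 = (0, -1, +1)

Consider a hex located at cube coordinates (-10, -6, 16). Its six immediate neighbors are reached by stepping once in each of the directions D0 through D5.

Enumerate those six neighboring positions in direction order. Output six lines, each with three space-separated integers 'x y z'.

Center: (-10, -6, 16). Add each direction:
  D0: (-10, -6, 16) + (1, -1, 0) = (-9, -7, 16)
  D1: (-10, -6, 16) + (1, 0, -1) = (-9, -6, 15)
  D2: (-10, -6, 16) + (0, 1, -1) = (-10, -5, 15)
  D3: (-10, -6, 16) + (-1, 1, 0) = (-11, -5, 16)
  D4: (-10, -6, 16) + (-1, 0, 1) = (-11, -6, 17)
  D5: (-10, -6, 16) + (0, -1, 1) = (-10, -7, 17)

Answer: -9 -7 16
-9 -6 15
-10 -5 15
-11 -5 16
-11 -6 17
-10 -7 17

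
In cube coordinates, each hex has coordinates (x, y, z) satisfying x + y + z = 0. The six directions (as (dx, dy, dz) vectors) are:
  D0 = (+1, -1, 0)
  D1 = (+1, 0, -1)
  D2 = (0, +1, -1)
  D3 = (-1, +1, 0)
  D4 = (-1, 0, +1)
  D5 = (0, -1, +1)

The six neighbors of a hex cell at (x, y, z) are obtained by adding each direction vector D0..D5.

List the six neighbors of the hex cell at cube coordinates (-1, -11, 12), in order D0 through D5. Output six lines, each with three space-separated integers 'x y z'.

Answer: 0 -12 12
0 -11 11
-1 -10 11
-2 -10 12
-2 -11 13
-1 -12 13

Derivation:
Center: (-1, -11, 12). Add each direction:
  D0: (-1, -11, 12) + (1, -1, 0) = (0, -12, 12)
  D1: (-1, -11, 12) + (1, 0, -1) = (0, -11, 11)
  D2: (-1, -11, 12) + (0, 1, -1) = (-1, -10, 11)
  D3: (-1, -11, 12) + (-1, 1, 0) = (-2, -10, 12)
  D4: (-1, -11, 12) + (-1, 0, 1) = (-2, -11, 13)
  D5: (-1, -11, 12) + (0, -1, 1) = (-1, -12, 13)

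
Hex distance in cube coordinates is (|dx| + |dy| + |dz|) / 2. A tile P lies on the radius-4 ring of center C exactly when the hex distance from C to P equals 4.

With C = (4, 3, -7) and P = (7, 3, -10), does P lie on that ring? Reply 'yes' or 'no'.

Answer: no

Derivation:
|px - cx| = |7 - 4| = 3
|py - cy| = |3 - 3| = 0
|pz - cz| = |-10 - (-7)| = 3
distance = (3+0+3)/2 = 6/2 = 3
radius = 4; distance != radius -> no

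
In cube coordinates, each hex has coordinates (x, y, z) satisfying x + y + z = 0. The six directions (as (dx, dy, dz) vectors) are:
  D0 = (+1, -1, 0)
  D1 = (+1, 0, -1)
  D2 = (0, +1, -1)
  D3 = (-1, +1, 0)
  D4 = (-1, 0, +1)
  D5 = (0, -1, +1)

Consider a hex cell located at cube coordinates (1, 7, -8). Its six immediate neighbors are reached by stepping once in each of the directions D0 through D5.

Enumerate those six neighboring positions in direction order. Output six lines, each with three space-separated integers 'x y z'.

Answer: 2 6 -8
2 7 -9
1 8 -9
0 8 -8
0 7 -7
1 6 -7

Derivation:
Center: (1, 7, -8). Add each direction:
  D0: (1, 7, -8) + (1, -1, 0) = (2, 6, -8)
  D1: (1, 7, -8) + (1, 0, -1) = (2, 7, -9)
  D2: (1, 7, -8) + (0, 1, -1) = (1, 8, -9)
  D3: (1, 7, -8) + (-1, 1, 0) = (0, 8, -8)
  D4: (1, 7, -8) + (-1, 0, 1) = (0, 7, -7)
  D5: (1, 7, -8) + (0, -1, 1) = (1, 6, -7)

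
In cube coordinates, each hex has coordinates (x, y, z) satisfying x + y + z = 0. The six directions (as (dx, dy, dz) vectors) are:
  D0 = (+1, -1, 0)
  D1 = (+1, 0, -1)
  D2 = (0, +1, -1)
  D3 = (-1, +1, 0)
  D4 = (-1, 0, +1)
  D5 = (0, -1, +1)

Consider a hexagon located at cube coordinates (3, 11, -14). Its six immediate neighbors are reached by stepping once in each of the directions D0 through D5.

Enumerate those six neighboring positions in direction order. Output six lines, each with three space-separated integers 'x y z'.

Answer: 4 10 -14
4 11 -15
3 12 -15
2 12 -14
2 11 -13
3 10 -13

Derivation:
Center: (3, 11, -14). Add each direction:
  D0: (3, 11, -14) + (1, -1, 0) = (4, 10, -14)
  D1: (3, 11, -14) + (1, 0, -1) = (4, 11, -15)
  D2: (3, 11, -14) + (0, 1, -1) = (3, 12, -15)
  D3: (3, 11, -14) + (-1, 1, 0) = (2, 12, -14)
  D4: (3, 11, -14) + (-1, 0, 1) = (2, 11, -13)
  D5: (3, 11, -14) + (0, -1, 1) = (3, 10, -13)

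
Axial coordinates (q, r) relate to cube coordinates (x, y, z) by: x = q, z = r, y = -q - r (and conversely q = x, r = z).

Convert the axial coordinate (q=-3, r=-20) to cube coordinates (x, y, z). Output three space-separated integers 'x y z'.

Answer: -3 23 -20

Derivation:
x = q = -3
z = r = -20
y = -x - z = -(-3) - (-20) = 23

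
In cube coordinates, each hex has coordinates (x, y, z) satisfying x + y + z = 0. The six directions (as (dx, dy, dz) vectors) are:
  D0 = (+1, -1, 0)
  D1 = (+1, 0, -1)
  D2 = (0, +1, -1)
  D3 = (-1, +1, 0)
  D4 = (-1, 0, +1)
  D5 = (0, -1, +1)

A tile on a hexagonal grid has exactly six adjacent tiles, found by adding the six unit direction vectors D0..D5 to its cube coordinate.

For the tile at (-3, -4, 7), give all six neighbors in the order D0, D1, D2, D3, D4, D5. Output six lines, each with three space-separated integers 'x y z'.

Center: (-3, -4, 7). Add each direction:
  D0: (-3, -4, 7) + (1, -1, 0) = (-2, -5, 7)
  D1: (-3, -4, 7) + (1, 0, -1) = (-2, -4, 6)
  D2: (-3, -4, 7) + (0, 1, -1) = (-3, -3, 6)
  D3: (-3, -4, 7) + (-1, 1, 0) = (-4, -3, 7)
  D4: (-3, -4, 7) + (-1, 0, 1) = (-4, -4, 8)
  D5: (-3, -4, 7) + (0, -1, 1) = (-3, -5, 8)

Answer: -2 -5 7
-2 -4 6
-3 -3 6
-4 -3 7
-4 -4 8
-3 -5 8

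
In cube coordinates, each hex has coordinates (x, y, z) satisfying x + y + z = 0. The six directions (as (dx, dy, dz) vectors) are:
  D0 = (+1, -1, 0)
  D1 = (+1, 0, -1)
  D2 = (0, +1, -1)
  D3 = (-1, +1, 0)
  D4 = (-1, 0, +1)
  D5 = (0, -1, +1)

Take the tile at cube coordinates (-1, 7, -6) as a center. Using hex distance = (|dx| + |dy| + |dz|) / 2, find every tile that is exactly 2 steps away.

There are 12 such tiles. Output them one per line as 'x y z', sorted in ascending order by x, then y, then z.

Answer: -3 7 -4
-3 8 -5
-3 9 -6
-2 6 -4
-2 9 -7
-1 5 -4
-1 9 -8
0 5 -5
0 8 -8
1 5 -6
1 6 -7
1 7 -8

Derivation:
Walk ring at distance 2 from (-1, 7, -6):
Start at center + D4*2 = (-3, 7, -4)
  hex 0: (-3, 7, -4)
  hex 1: (-2, 6, -4)
  hex 2: (-1, 5, -4)
  hex 3: (0, 5, -5)
  hex 4: (1, 5, -6)
  hex 5: (1, 6, -7)
  hex 6: (1, 7, -8)
  hex 7: (0, 8, -8)
  hex 8: (-1, 9, -8)
  hex 9: (-2, 9, -7)
  hex 10: (-3, 9, -6)
  hex 11: (-3, 8, -5)
Sorted: 12 hexes.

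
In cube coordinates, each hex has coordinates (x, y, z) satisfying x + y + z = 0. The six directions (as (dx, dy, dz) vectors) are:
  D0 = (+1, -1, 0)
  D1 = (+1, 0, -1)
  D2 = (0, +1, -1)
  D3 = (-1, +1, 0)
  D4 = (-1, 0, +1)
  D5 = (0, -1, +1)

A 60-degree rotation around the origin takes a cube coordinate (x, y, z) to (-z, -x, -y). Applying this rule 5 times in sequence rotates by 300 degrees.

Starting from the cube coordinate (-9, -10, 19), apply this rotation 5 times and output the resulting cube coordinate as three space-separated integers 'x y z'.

Start: (-9, -10, 19)
Step 1: (-9, -10, 19) -> (-(19), -(-9), -(-10)) = (-19, 9, 10)
Step 2: (-19, 9, 10) -> (-(10), -(-19), -(9)) = (-10, 19, -9)
Step 3: (-10, 19, -9) -> (-(-9), -(-10), -(19)) = (9, 10, -19)
Step 4: (9, 10, -19) -> (-(-19), -(9), -(10)) = (19, -9, -10)
Step 5: (19, -9, -10) -> (-(-10), -(19), -(-9)) = (10, -19, 9)

Answer: 10 -19 9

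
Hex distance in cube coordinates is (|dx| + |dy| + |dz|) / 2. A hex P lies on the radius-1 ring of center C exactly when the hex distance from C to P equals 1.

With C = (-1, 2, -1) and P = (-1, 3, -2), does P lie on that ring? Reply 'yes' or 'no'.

|px - cx| = |-1 - (-1)| = 0
|py - cy| = |3 - 2| = 1
|pz - cz| = |-2 - (-1)| = 1
distance = (0+1+1)/2 = 2/2 = 1
radius = 1; distance == radius -> yes

Answer: yes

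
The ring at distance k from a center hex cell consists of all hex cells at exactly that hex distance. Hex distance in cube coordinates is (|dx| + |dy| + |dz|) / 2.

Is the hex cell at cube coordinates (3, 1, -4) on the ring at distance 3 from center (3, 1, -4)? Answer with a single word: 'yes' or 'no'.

|px - cx| = |3 - 3| = 0
|py - cy| = |1 - 1| = 0
|pz - cz| = |-4 - (-4)| = 0
distance = (0+0+0)/2 = 0/2 = 0
radius = 3; distance != radius -> no

Answer: no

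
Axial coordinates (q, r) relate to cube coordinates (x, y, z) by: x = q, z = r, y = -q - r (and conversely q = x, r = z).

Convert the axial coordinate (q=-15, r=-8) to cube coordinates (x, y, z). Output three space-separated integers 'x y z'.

Answer: -15 23 -8

Derivation:
x = q = -15
z = r = -8
y = -x - z = -(-15) - (-8) = 23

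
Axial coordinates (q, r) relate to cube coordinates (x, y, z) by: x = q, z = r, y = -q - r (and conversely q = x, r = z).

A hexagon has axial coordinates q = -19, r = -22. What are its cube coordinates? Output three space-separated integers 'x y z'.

x = q = -19
z = r = -22
y = -x - z = -(-19) - (-22) = 41

Answer: -19 41 -22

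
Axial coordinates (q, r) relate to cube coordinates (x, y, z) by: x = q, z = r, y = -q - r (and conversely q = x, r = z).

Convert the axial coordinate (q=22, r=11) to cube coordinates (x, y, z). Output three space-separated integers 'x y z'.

Answer: 22 -33 11

Derivation:
x = q = 22
z = r = 11
y = -x - z = -(22) - (11) = -33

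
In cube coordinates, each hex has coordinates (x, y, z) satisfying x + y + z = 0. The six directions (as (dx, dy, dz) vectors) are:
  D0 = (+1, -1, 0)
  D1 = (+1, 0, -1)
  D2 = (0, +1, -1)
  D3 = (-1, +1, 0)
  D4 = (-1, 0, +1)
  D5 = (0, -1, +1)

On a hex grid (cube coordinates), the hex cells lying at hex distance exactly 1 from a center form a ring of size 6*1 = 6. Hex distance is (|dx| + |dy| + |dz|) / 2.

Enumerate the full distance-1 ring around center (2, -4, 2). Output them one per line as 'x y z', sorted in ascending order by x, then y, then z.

Walk ring at distance 1 from (2, -4, 2):
Start at center + D4*1 = (1, -4, 3)
  hex 0: (1, -4, 3)
  hex 1: (2, -5, 3)
  hex 2: (3, -5, 2)
  hex 3: (3, -4, 1)
  hex 4: (2, -3, 1)
  hex 5: (1, -3, 2)
Sorted: 6 hexes.

Answer: 1 -4 3
1 -3 2
2 -5 3
2 -3 1
3 -5 2
3 -4 1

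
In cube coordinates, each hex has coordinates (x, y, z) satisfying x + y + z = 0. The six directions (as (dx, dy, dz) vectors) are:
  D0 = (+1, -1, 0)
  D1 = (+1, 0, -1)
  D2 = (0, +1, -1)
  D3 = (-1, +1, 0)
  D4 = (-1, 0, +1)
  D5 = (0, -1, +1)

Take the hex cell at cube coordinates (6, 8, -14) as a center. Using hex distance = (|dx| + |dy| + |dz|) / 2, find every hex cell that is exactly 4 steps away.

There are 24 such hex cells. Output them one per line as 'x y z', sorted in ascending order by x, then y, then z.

Answer: 2 8 -10
2 9 -11
2 10 -12
2 11 -13
2 12 -14
3 7 -10
3 12 -15
4 6 -10
4 12 -16
5 5 -10
5 12 -17
6 4 -10
6 12 -18
7 4 -11
7 11 -18
8 4 -12
8 10 -18
9 4 -13
9 9 -18
10 4 -14
10 5 -15
10 6 -16
10 7 -17
10 8 -18

Derivation:
Walk ring at distance 4 from (6, 8, -14):
Start at center + D4*4 = (2, 8, -10)
  hex 0: (2, 8, -10)
  hex 1: (3, 7, -10)
  hex 2: (4, 6, -10)
  hex 3: (5, 5, -10)
  hex 4: (6, 4, -10)
  hex 5: (7, 4, -11)
  hex 6: (8, 4, -12)
  hex 7: (9, 4, -13)
  hex 8: (10, 4, -14)
  hex 9: (10, 5, -15)
  hex 10: (10, 6, -16)
  hex 11: (10, 7, -17)
  hex 12: (10, 8, -18)
  hex 13: (9, 9, -18)
  hex 14: (8, 10, -18)
  hex 15: (7, 11, -18)
  hex 16: (6, 12, -18)
  hex 17: (5, 12, -17)
  hex 18: (4, 12, -16)
  hex 19: (3, 12, -15)
  hex 20: (2, 12, -14)
  hex 21: (2, 11, -13)
  hex 22: (2, 10, -12)
  hex 23: (2, 9, -11)
Sorted: 24 hexes.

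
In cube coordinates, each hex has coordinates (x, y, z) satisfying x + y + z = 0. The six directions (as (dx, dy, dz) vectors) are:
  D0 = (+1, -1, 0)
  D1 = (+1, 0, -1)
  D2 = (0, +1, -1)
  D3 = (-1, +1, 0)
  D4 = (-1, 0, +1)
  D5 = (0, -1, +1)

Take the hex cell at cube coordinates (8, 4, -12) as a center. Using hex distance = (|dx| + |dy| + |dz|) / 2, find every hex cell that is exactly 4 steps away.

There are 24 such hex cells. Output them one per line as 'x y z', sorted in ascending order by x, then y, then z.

Answer: 4 4 -8
4 5 -9
4 6 -10
4 7 -11
4 8 -12
5 3 -8
5 8 -13
6 2 -8
6 8 -14
7 1 -8
7 8 -15
8 0 -8
8 8 -16
9 0 -9
9 7 -16
10 0 -10
10 6 -16
11 0 -11
11 5 -16
12 0 -12
12 1 -13
12 2 -14
12 3 -15
12 4 -16

Derivation:
Walk ring at distance 4 from (8, 4, -12):
Start at center + D4*4 = (4, 4, -8)
  hex 0: (4, 4, -8)
  hex 1: (5, 3, -8)
  hex 2: (6, 2, -8)
  hex 3: (7, 1, -8)
  hex 4: (8, 0, -8)
  hex 5: (9, 0, -9)
  hex 6: (10, 0, -10)
  hex 7: (11, 0, -11)
  hex 8: (12, 0, -12)
  hex 9: (12, 1, -13)
  hex 10: (12, 2, -14)
  hex 11: (12, 3, -15)
  hex 12: (12, 4, -16)
  hex 13: (11, 5, -16)
  hex 14: (10, 6, -16)
  hex 15: (9, 7, -16)
  hex 16: (8, 8, -16)
  hex 17: (7, 8, -15)
  hex 18: (6, 8, -14)
  hex 19: (5, 8, -13)
  hex 20: (4, 8, -12)
  hex 21: (4, 7, -11)
  hex 22: (4, 6, -10)
  hex 23: (4, 5, -9)
Sorted: 24 hexes.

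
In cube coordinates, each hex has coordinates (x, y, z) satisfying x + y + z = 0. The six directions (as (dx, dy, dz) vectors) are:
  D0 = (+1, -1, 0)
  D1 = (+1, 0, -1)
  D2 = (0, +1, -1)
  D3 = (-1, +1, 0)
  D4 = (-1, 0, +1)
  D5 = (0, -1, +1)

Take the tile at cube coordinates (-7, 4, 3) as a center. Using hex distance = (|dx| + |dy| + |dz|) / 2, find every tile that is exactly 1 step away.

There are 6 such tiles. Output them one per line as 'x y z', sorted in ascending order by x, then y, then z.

Walk ring at distance 1 from (-7, 4, 3):
Start at center + D4*1 = (-8, 4, 4)
  hex 0: (-8, 4, 4)
  hex 1: (-7, 3, 4)
  hex 2: (-6, 3, 3)
  hex 3: (-6, 4, 2)
  hex 4: (-7, 5, 2)
  hex 5: (-8, 5, 3)
Sorted: 6 hexes.

Answer: -8 4 4
-8 5 3
-7 3 4
-7 5 2
-6 3 3
-6 4 2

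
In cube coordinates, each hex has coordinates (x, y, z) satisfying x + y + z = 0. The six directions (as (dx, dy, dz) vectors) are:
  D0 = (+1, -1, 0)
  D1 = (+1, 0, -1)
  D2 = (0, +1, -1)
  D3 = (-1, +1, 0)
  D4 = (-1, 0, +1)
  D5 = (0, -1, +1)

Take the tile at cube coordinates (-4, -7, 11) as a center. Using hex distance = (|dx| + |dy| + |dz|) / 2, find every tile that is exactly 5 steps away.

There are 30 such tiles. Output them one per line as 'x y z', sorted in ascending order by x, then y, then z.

Walk ring at distance 5 from (-4, -7, 11):
Start at center + D4*5 = (-9, -7, 16)
  hex 0: (-9, -7, 16)
  hex 1: (-8, -8, 16)
  hex 2: (-7, -9, 16)
  hex 3: (-6, -10, 16)
  hex 4: (-5, -11, 16)
  hex 5: (-4, -12, 16)
  hex 6: (-3, -12, 15)
  hex 7: (-2, -12, 14)
  hex 8: (-1, -12, 13)
  hex 9: (0, -12, 12)
  hex 10: (1, -12, 11)
  hex 11: (1, -11, 10)
  hex 12: (1, -10, 9)
  hex 13: (1, -9, 8)
  hex 14: (1, -8, 7)
  hex 15: (1, -7, 6)
  hex 16: (0, -6, 6)
  hex 17: (-1, -5, 6)
  hex 18: (-2, -4, 6)
  hex 19: (-3, -3, 6)
  hex 20: (-4, -2, 6)
  hex 21: (-5, -2, 7)
  hex 22: (-6, -2, 8)
  hex 23: (-7, -2, 9)
  hex 24: (-8, -2, 10)
  hex 25: (-9, -2, 11)
  hex 26: (-9, -3, 12)
  hex 27: (-9, -4, 13)
  hex 28: (-9, -5, 14)
  hex 29: (-9, -6, 15)
Sorted: 30 hexes.

Answer: -9 -7 16
-9 -6 15
-9 -5 14
-9 -4 13
-9 -3 12
-9 -2 11
-8 -8 16
-8 -2 10
-7 -9 16
-7 -2 9
-6 -10 16
-6 -2 8
-5 -11 16
-5 -2 7
-4 -12 16
-4 -2 6
-3 -12 15
-3 -3 6
-2 -12 14
-2 -4 6
-1 -12 13
-1 -5 6
0 -12 12
0 -6 6
1 -12 11
1 -11 10
1 -10 9
1 -9 8
1 -8 7
1 -7 6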